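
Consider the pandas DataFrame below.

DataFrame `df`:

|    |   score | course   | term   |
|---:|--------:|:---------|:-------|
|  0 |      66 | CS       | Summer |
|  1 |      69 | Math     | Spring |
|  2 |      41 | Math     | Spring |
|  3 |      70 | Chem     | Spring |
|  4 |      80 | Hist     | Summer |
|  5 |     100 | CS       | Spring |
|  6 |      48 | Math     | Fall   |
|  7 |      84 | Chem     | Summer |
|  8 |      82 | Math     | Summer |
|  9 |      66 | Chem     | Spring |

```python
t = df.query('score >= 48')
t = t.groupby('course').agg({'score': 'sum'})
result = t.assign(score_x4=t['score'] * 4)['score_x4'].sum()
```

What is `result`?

2660

filter rows where score >= 48:
   score course    term
0     66     CS  Summer
1     69   Math  Spring
3     70   Chem  Spring
4     80   Hist  Summer
5    100     CS  Spring
6     48   Math    Fall
7     84   Chem  Summer
8     82   Math  Summer
9     66   Chem  Spring
group by course, sum of score:
        score
course       
CS        166
Chem      220
Hist       80
Math      199
add column score_x4 = t['score'] * 4:
        score  score_x4
course                 
CS        166       664
Chem      220       880
Hist       80       320
Math      199       796
sum of column 'score_x4' → 2660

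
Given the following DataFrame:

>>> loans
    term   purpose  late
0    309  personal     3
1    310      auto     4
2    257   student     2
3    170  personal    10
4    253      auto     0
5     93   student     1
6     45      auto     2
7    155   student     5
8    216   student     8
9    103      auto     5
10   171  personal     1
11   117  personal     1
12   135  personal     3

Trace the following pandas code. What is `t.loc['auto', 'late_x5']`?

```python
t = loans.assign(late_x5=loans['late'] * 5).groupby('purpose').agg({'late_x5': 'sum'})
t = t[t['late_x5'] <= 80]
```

add column late_x5 = loans['late'] * 5:
    term   purpose  late  late_x5
0    309  personal     3       15
1    310      auto     4       20
2    257   student     2       10
3    170  personal    10       50
4    253      auto     0        0
5     93   student     1        5
6     45      auto     2       10
7    155   student     5       25
8    216   student     8       40
9    103      auto     5       25
10   171  personal     1        5
11   117  personal     1        5
12   135  personal     3       15
group by purpose, sum of late_x5:
          late_x5
purpose          
auto           55
personal       90
student        80
filter rows where late_x5 <= 80:
         late_x5
purpose         
auto          55
student       80
Finally, value at row 'auto', column 'late_x5' = 55.

55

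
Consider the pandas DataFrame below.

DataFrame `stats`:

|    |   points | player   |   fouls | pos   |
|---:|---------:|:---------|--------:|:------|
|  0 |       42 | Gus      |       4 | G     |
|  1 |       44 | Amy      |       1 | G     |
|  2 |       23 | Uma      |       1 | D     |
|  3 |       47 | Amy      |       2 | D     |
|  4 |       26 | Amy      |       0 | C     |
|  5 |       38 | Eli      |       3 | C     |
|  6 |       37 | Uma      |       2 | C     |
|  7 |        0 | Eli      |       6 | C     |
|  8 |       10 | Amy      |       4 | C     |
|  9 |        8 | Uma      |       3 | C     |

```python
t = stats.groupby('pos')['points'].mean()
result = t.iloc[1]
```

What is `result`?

35.0

group by pos, mean of points:
pos
C    19.833333
D    35.000000
G    43.000000
Name: points, dtype: float64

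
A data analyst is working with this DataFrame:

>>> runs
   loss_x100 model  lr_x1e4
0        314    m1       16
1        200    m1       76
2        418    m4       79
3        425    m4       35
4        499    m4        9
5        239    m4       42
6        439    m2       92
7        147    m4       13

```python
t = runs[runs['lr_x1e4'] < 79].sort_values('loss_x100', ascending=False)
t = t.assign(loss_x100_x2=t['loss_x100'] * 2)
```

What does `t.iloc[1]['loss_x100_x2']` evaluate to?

filter rows where lr_x1e4 < 79:
   loss_x100 model  lr_x1e4
0        314    m1       16
1        200    m1       76
3        425    m4       35
4        499    m4        9
5        239    m4       42
7        147    m4       13
sort by loss_x100 descending:
   loss_x100 model  lr_x1e4
4        499    m4        9
3        425    m4       35
0        314    m1       16
5        239    m4       42
1        200    m1       76
7        147    m4       13
add column loss_x100_x2 = t['loss_x100'] * 2:
   loss_x100 model  lr_x1e4  loss_x100_x2
4        499    m4        9           998
3        425    m4       35           850
0        314    m1       16           628
5        239    m4       42           478
1        200    m1       76           400
7        147    m4       13           294

850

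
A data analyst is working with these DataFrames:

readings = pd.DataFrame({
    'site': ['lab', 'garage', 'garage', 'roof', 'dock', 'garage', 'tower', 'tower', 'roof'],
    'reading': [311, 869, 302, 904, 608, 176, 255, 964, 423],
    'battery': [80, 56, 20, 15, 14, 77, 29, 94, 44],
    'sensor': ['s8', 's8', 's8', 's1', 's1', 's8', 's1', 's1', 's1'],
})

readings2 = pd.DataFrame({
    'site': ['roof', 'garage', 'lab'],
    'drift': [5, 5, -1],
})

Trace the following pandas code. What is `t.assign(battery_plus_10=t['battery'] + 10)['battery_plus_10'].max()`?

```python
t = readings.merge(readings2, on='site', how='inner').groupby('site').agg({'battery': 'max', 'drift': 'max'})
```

merge on 'site' (how='inner') → 6 rows:
     site  reading  battery sensor  drift
0     lab      311       80     s8     -1
1  garage      869       56     s8      5
2  garage      302       20     s8      5
3    roof      904       15     s1      5
4  garage      176       77     s8      5
5    roof      423       44     s1      5
group by site: max(battery), max(drift):
        battery  drift
site                  
garage       77      5
lab          80     -1
roof         44      5
add column battery_plus_10 = t['battery'] + 10:
        battery  drift  battery_plus_10
site                                   
garage       77      5               87
lab          80     -1               90
roof         44      5               54
So max() = 90.

90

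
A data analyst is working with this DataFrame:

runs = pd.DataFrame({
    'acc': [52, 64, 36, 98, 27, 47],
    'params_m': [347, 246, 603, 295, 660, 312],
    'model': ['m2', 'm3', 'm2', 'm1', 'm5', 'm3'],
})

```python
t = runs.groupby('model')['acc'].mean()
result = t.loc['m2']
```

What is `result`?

44.0

group by model, mean of acc:
model
m1    98.0
m2    44.0
m3    55.5
m5    27.0
Name: acc, dtype: float64
Reading off the value at index 'm2', we get 44.0.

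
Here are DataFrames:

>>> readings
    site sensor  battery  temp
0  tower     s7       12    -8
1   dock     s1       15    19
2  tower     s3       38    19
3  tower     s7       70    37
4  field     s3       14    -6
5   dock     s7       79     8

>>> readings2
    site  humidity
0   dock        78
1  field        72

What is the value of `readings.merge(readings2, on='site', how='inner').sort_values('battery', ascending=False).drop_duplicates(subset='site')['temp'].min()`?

merge on 'site' (how='inner') → 3 rows:
    site sensor  battery  temp  humidity
0   dock     s1       15    19        78
1  field     s3       14    -6        72
2   dock     s7       79     8        78
sort by battery descending:
    site sensor  battery  temp  humidity
2   dock     s7       79     8        78
0   dock     s1       15    19        78
1  field     s3       14    -6        72
drop duplicate site (keep=first):
    site sensor  battery  temp  humidity
2   dock     s7       79     8        78
1  field     s3       14    -6        72

-6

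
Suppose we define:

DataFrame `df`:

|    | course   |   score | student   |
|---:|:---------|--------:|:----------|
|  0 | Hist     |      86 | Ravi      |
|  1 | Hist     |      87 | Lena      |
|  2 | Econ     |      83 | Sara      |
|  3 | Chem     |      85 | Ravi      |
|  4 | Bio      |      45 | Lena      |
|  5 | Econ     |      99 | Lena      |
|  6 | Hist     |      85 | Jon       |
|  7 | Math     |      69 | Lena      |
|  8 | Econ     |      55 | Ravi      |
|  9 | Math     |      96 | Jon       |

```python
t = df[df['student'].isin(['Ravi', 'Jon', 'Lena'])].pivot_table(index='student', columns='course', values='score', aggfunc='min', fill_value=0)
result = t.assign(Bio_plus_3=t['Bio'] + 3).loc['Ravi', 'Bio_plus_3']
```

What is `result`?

filter rows where student in ['Ravi', 'Jon', 'Lena']:
  course  score student
0   Hist     86    Ravi
1   Hist     87    Lena
3   Chem     85    Ravi
4    Bio     45    Lena
5   Econ     99    Lena
6   Hist     85     Jon
7   Math     69    Lena
8   Econ     55    Ravi
9   Math     96     Jon
pivot: rows=student, cols=course, min(score):
course   Bio  Chem  Econ  Hist  Math
student                             
Jon        0     0     0    85    96
Lena      45     0    99    87    69
Ravi       0    85    55    86     0
add column Bio_plus_3 = t['Bio'] + 3:
course   Bio  Chem  Econ  Hist  Math  Bio_plus_3
student                                         
Jon        0     0     0    85    96           3
Lena      45     0    99    87    69          48
Ravi       0    85    55    86     0           3
Hence 3.

3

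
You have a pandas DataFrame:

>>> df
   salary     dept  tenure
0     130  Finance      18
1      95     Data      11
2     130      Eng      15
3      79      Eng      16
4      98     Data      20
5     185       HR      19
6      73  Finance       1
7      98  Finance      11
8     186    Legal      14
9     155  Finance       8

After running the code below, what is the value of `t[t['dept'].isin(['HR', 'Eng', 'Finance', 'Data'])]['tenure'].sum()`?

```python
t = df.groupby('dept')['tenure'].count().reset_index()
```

9

group by dept, count of tenure:
dept
Data       2
Eng        2
Finance    4
HR         1
Legal      1
Name: tenure, dtype: int64
reset_index():
      dept  tenure
0     Data       2
1      Eng       2
2  Finance       4
3       HR       1
4    Legal       1
filter rows where dept in ['HR', 'Eng', 'Finance', 'Data']:
      dept  tenure
0     Data       2
1      Eng       2
2  Finance       4
3       HR       1
Reading off the sum of column 'tenure', we get 9.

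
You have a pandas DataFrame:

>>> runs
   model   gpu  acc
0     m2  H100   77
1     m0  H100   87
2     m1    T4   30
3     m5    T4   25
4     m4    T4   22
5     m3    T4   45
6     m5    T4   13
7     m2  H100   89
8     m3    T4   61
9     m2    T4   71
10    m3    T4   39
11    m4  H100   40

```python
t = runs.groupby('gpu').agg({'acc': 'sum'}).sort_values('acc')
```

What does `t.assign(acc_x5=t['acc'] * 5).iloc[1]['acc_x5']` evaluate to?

group by gpu, sum of acc:
      acc
gpu      
H100  293
T4    306
sort by acc:
      acc
gpu      
H100  293
T4    306
add column acc_x5 = t['acc'] * 5:
      acc  acc_x5
gpu              
H100  293    1465
T4    306    1530
Finally, value at position 1, column 'acc_x5' = 1530.

1530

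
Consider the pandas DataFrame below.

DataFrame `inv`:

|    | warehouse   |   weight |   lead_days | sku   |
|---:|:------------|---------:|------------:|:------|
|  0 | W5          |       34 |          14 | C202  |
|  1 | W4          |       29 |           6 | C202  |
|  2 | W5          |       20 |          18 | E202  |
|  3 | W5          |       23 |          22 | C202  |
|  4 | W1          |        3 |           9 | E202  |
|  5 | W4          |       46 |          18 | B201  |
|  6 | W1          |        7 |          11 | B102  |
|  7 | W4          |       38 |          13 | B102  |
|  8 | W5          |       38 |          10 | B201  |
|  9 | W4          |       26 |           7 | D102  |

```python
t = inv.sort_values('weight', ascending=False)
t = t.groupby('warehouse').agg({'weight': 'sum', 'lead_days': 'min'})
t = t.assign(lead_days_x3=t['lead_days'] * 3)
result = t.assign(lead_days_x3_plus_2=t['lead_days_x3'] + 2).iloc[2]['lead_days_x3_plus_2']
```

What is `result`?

32

sort by weight descending:
  warehouse  weight  lead_days   sku
5        W4      46         18  B201
7        W4      38         13  B102
8        W5      38         10  B201
0        W5      34         14  C202
1        W4      29          6  C202
9        W4      26          7  D102
3        W5      23         22  C202
2        W5      20         18  E202
6        W1       7         11  B102
4        W1       3          9  E202
group by warehouse: sum(weight), min(lead_days):
           weight  lead_days
warehouse                   
W1             10          9
W4            139          6
W5            115         10
add column lead_days_x3 = t['lead_days'] * 3:
           weight  lead_days  lead_days_x3
warehouse                                 
W1             10          9            27
W4            139          6            18
W5            115         10            30
add column lead_days_x3_plus_2 = t['lead_days_x3'] + 2:
           weight  lead_days  lead_days_x3  lead_days_x3_plus_2
warehouse                                                      
W1             10          9            27                   29
W4            139          6            18                   20
W5            115         10            30                   32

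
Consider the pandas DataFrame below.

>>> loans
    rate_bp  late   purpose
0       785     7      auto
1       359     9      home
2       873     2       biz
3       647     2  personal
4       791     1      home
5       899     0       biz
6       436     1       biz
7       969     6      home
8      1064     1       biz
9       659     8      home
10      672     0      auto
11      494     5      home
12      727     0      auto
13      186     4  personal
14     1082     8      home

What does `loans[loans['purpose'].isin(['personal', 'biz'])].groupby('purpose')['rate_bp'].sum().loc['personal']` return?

filter rows where purpose in ['personal', 'biz']:
    rate_bp  late   purpose
2       873     2       biz
3       647     2  personal
5       899     0       biz
6       436     1       biz
8      1064     1       biz
13      186     4  personal
group by purpose, sum of rate_bp:
purpose
biz         3272
personal     833
Name: rate_bp, dtype: int64
value at index 'personal' → 833

833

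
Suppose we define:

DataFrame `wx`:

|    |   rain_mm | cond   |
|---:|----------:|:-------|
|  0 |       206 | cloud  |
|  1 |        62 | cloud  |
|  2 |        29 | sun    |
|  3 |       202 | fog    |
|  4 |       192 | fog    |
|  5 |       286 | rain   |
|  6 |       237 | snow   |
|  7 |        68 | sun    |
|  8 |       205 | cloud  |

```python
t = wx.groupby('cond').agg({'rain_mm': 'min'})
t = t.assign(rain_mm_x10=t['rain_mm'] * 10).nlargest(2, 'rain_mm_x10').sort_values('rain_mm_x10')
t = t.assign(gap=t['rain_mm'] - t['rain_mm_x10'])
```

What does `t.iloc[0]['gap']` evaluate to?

-2133

group by cond, min of rain_mm:
       rain_mm
cond          
cloud       62
fog        192
rain       286
snow       237
sun         29
add column rain_mm_x10 = t['rain_mm'] * 10:
       rain_mm  rain_mm_x10
cond                       
cloud       62          620
fog        192         1920
rain       286         2860
snow       237         2370
sun         29          290
take 2 rows with largest rain_mm_x10:
      rain_mm  rain_mm_x10
cond                      
rain      286         2860
snow      237         2370
sort by rain_mm_x10:
      rain_mm  rain_mm_x10
cond                      
snow      237         2370
rain      286         2860
add column gap = t['rain_mm'] - t['rain_mm_x10']:
      rain_mm  rain_mm_x10   gap
cond                            
snow      237         2370 -2133
rain      286         2860 -2574
Finally, value at position 0, column 'gap' = -2133.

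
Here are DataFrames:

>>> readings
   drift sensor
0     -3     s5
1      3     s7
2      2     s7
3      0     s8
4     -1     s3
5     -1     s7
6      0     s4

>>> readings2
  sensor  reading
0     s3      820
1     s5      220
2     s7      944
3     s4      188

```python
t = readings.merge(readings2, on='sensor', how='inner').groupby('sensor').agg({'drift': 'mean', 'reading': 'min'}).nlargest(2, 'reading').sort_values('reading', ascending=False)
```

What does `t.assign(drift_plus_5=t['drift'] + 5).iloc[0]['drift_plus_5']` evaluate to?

merge on 'sensor' (how='inner') → 6 rows:
   drift sensor  reading
0     -3     s5      220
1      3     s7      944
2      2     s7      944
3     -1     s3      820
4     -1     s7      944
5      0     s4      188
group by sensor: mean(drift), min(reading):
           drift  reading
sensor                   
s3     -1.000000      820
s4      0.000000      188
s5     -3.000000      220
s7      1.333333      944
take 2 rows with largest reading:
           drift  reading
sensor                   
s7      1.333333      944
s3     -1.000000      820
sort by reading descending:
           drift  reading
sensor                   
s7      1.333333      944
s3     -1.000000      820
add column drift_plus_5 = t['drift'] + 5:
           drift  reading  drift_plus_5
sensor                                 
s7      1.333333      944      6.333333
s3     -1.000000      820      4.000000

6.33333333333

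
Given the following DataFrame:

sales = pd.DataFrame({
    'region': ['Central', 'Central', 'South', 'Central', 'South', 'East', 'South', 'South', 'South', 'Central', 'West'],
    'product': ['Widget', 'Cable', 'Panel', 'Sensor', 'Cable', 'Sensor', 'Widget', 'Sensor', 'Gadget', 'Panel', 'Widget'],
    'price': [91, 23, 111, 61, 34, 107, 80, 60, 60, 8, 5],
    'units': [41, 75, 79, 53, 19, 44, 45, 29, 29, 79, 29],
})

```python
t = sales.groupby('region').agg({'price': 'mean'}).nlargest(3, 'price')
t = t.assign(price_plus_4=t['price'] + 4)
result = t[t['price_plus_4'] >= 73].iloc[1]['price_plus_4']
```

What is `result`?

73.0

group by region, mean of price:
          price
region         
Central   45.75
East     107.00
South     69.00
West       5.00
take 3 rows with largest price:
          price
region         
East     107.00
South     69.00
Central   45.75
add column price_plus_4 = t['price'] + 4:
          price  price_plus_4
region                       
East     107.00        111.00
South     69.00         73.00
Central   45.75         49.75
filter rows where price_plus_4 >= 73:
        price  price_plus_4
region                     
East    107.0         111.0
South    69.0          73.0
Hence 73.0.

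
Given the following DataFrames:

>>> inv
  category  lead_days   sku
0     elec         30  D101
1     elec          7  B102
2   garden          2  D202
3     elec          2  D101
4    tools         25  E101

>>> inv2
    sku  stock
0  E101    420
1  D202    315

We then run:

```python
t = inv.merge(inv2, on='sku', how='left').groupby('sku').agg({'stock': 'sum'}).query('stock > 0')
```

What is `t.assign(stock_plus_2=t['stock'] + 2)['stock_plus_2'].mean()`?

369.5

merge on 'sku' (how='left') → 5 rows:
  category  lead_days   sku  stock
0     elec         30  D101    NaN
1     elec          7  B102    NaN
2   garden          2  D202  315.0
3     elec          2  D101    NaN
4    tools         25  E101  420.0
group by sku, sum of stock:
      stock
sku        
B102    0.0
D101    0.0
D202  315.0
E101  420.0
filter rows where stock > 0:
      stock
sku        
D202  315.0
E101  420.0
add column stock_plus_2 = t['stock'] + 2:
      stock  stock_plus_2
sku                      
D202  315.0         317.0
E101  420.0         422.0
Hence 369.5.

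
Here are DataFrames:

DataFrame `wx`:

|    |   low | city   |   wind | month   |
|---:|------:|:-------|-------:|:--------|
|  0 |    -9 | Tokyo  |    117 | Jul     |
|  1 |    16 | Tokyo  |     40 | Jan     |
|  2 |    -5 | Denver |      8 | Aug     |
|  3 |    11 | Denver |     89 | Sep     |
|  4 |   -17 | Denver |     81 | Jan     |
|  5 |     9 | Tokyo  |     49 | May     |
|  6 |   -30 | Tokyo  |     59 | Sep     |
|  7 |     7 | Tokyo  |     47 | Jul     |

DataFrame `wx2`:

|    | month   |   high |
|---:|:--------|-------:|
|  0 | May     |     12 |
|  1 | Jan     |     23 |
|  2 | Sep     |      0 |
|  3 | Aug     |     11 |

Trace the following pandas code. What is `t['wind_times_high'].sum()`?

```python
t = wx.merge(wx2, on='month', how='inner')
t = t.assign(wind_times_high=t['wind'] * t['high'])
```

3459

merge on 'month' (how='inner') → 6 rows:
   low    city  wind month  high
0   16   Tokyo    40   Jan    23
1   -5  Denver     8   Aug    11
2   11  Denver    89   Sep     0
3  -17  Denver    81   Jan    23
4    9   Tokyo    49   May    12
5  -30   Tokyo    59   Sep     0
add column wind_times_high = t['wind'] * t['high']:
   low    city  wind month  high  wind_times_high
0   16   Tokyo    40   Jan    23              920
1   -5  Denver     8   Aug    11               88
2   11  Denver    89   Sep     0                0
3  -17  Denver    81   Jan    23             1863
4    9   Tokyo    49   May    12              588
5  -30   Tokyo    59   Sep     0                0
Then the sum of column 'wind_times_high': 3459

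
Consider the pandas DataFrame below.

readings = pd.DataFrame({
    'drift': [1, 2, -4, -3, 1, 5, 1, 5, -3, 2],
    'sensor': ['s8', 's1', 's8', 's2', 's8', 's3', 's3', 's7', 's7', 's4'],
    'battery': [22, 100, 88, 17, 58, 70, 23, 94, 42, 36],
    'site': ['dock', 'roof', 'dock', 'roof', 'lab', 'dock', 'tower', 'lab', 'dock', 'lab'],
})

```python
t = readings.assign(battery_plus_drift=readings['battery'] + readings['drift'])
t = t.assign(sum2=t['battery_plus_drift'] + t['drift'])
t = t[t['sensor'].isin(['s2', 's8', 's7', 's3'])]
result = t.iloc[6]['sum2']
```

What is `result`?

add column battery_plus_drift = readings['battery'] + readings['drift']:
   drift sensor  battery   site  battery_plus_drift
0      1     s8       22   dock                  23
1      2     s1      100   roof                 102
2     -4     s8       88   dock                  84
3     -3     s2       17   roof                  14
4      1     s8       58    lab                  59
5      5     s3       70   dock                  75
6      1     s3       23  tower                  24
7      5     s7       94    lab                  99
8     -3     s7       42   dock                  39
9      2     s4       36    lab                  38
add column sum2 = t['battery_plus_drift'] + t['drift']:
   drift sensor  battery   site  battery_plus_drift  sum2
0      1     s8       22   dock                  23    24
1      2     s1      100   roof                 102   104
2     -4     s8       88   dock                  84    80
3     -3     s2       17   roof                  14    11
4      1     s8       58    lab                  59    60
5      5     s3       70   dock                  75    80
6      1     s3       23  tower                  24    25
7      5     s7       94    lab                  99   104
8     -3     s7       42   dock                  39    36
9      2     s4       36    lab                  38    40
filter rows where sensor in ['s2', 's8', 's7', 's3']:
   drift sensor  battery   site  battery_plus_drift  sum2
0      1     s8       22   dock                  23    24
2     -4     s8       88   dock                  84    80
3     -3     s2       17   roof                  14    11
4      1     s8       58    lab                  59    60
5      5     s3       70   dock                  75    80
6      1     s3       23  tower                  24    25
7      5     s7       94    lab                  99   104
8     -3     s7       42   dock                  39    36
value at position 6, column 'sum2' → 104

104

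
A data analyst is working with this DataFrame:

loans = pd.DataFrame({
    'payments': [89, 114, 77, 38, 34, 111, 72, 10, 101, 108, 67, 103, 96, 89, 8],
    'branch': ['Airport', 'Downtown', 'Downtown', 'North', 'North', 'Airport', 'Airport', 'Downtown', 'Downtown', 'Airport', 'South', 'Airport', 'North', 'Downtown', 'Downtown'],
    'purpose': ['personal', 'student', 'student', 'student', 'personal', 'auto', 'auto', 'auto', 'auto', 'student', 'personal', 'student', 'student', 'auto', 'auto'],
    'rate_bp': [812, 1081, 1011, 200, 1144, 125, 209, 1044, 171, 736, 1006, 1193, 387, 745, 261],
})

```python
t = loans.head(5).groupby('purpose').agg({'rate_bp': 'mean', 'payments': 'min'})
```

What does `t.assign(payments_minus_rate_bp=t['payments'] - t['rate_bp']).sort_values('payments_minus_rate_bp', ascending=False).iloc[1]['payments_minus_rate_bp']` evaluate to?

-944.0

take first 5 rows:
   payments    branch   purpose  rate_bp
0        89   Airport  personal      812
1       114  Downtown   student     1081
2        77  Downtown   student     1011
3        38     North   student      200
4        34     North  personal     1144
group by purpose: mean(rate_bp), min(payments):
          rate_bp  payments
purpose                    
personal    978.0        34
student     764.0        38
add column payments_minus_rate_bp = t['payments'] - t['rate_bp']:
          rate_bp  payments  payments_minus_rate_bp
purpose                                            
personal    978.0        34                  -944.0
student     764.0        38                  -726.0
sort by payments_minus_rate_bp descending:
          rate_bp  payments  payments_minus_rate_bp
purpose                                            
student     764.0        38                  -726.0
personal    978.0        34                  -944.0
So iloc[1]['payments_minus_rate_bp'] = -944.0.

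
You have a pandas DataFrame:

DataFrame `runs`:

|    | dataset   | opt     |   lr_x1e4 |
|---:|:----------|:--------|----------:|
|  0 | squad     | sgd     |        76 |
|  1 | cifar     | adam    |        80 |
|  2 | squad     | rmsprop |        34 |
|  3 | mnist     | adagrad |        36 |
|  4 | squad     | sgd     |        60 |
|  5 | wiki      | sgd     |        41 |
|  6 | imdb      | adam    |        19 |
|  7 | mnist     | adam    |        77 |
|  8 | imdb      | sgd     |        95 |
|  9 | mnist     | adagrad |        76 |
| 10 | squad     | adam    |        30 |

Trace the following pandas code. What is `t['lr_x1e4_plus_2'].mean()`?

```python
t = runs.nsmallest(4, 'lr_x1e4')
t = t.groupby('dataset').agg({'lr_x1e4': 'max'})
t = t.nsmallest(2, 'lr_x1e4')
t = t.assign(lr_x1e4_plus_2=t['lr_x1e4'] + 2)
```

take 4 rows with smallest lr_x1e4:
   dataset      opt  lr_x1e4
6     imdb     adam       19
10   squad     adam       30
2    squad  rmsprop       34
3    mnist  adagrad       36
group by dataset, max of lr_x1e4:
         lr_x1e4
dataset         
imdb          19
mnist         36
squad         34
take 2 rows with smallest lr_x1e4:
         lr_x1e4
dataset         
imdb          19
squad         34
add column lr_x1e4_plus_2 = t['lr_x1e4'] + 2:
         lr_x1e4  lr_x1e4_plus_2
dataset                         
imdb          19              21
squad         34              36
The mean of column 'lr_x1e4_plus_2' is 28.5.

28.5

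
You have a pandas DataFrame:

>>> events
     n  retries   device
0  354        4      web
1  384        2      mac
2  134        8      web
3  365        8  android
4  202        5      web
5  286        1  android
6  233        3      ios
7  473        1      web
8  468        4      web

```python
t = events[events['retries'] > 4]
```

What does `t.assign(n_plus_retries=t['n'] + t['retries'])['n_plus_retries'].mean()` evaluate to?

240.666666667

filter rows where retries > 4:
     n  retries   device
2  134        8      web
3  365        8  android
4  202        5      web
add column n_plus_retries = t['n'] + t['retries']:
     n  retries   device  n_plus_retries
2  134        8      web             142
3  365        8  android             373
4  202        5      web             207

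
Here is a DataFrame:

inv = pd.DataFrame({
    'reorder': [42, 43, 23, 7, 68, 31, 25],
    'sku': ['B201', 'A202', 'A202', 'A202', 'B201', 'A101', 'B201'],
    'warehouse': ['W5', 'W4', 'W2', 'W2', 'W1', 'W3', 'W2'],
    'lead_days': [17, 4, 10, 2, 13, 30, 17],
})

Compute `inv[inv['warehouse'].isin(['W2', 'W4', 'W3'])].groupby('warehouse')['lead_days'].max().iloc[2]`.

filter rows where warehouse in ['W2', 'W4', 'W3']:
   reorder   sku warehouse  lead_days
1       43  A202        W4          4
2       23  A202        W2         10
3        7  A202        W2          2
5       31  A101        W3         30
6       25  B201        W2         17
group by warehouse, max of lead_days:
warehouse
W2    17
W3    30
W4     4
Name: lead_days, dtype: int64

4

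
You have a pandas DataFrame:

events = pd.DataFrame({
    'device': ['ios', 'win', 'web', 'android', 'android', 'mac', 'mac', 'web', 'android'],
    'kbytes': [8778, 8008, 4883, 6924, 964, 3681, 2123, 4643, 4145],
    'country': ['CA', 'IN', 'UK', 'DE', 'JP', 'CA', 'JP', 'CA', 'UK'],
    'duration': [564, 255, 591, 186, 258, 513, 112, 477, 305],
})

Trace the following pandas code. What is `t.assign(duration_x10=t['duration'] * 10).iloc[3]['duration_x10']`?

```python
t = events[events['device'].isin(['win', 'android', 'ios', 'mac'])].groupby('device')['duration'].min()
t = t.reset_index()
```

filter rows where device in ['win', 'android', 'ios', 'mac']:
    device  kbytes country  duration
0      ios    8778      CA       564
1      win    8008      IN       255
3  android    6924      DE       186
4  android     964      JP       258
5      mac    3681      CA       513
6      mac    2123      JP       112
8  android    4145      UK       305
group by device, min of duration:
device
android    186
ios        564
mac        112
win        255
Name: duration, dtype: int64
reset_index():
    device  duration
0  android       186
1      ios       564
2      mac       112
3      win       255
add column duration_x10 = t['duration'] * 10:
    device  duration  duration_x10
0  android       186          1860
1      ios       564          5640
2      mac       112          1120
3      win       255          2550
value at position 3, column 'duration_x10' → 2550

2550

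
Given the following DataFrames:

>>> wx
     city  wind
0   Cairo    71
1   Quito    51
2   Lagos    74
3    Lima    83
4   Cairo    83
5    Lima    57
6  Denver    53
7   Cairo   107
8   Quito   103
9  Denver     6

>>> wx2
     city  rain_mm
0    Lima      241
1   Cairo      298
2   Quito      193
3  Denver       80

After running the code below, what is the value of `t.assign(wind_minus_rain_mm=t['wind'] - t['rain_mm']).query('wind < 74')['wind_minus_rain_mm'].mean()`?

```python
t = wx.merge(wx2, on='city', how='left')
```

-130.8

merge on 'city' (how='left') → 10 rows:
     city  wind  rain_mm
0   Cairo    71    298.0
1   Quito    51    193.0
2   Lagos    74      NaN
3    Lima    83    241.0
4   Cairo    83    298.0
5    Lima    57    241.0
6  Denver    53     80.0
7   Cairo   107    298.0
8   Quito   103    193.0
9  Denver     6     80.0
add column wind_minus_rain_mm = t['wind'] - t['rain_mm']:
     city  wind  rain_mm  wind_minus_rain_mm
0   Cairo    71    298.0              -227.0
1   Quito    51    193.0              -142.0
2   Lagos    74      NaN                 NaN
3    Lima    83    241.0              -158.0
4   Cairo    83    298.0              -215.0
5    Lima    57    241.0              -184.0
6  Denver    53     80.0               -27.0
7   Cairo   107    298.0              -191.0
8   Quito   103    193.0               -90.0
9  Denver     6     80.0               -74.0
filter rows where wind < 74:
     city  wind  rain_mm  wind_minus_rain_mm
0   Cairo    71    298.0              -227.0
1   Quito    51    193.0              -142.0
5    Lima    57    241.0              -184.0
6  Denver    53     80.0               -27.0
9  Denver     6     80.0               -74.0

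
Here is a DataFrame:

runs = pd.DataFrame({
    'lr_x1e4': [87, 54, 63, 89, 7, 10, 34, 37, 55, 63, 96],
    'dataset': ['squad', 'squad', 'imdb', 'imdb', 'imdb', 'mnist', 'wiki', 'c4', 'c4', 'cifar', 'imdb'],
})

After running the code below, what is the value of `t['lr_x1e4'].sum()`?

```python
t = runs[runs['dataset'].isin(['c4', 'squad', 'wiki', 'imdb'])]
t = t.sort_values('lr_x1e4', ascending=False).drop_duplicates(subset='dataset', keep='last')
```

filter rows where dataset in ['c4', 'squad', 'wiki', 'imdb']:
    lr_x1e4 dataset
0        87   squad
1        54   squad
2        63    imdb
3        89    imdb
4         7    imdb
6        34    wiki
7        37      c4
8        55      c4
10       96    imdb
sort by lr_x1e4 descending:
    lr_x1e4 dataset
10       96    imdb
3        89    imdb
0        87   squad
2        63    imdb
8        55      c4
1        54   squad
7        37      c4
6        34    wiki
4         7    imdb
drop duplicate dataset (keep=last):
   lr_x1e4 dataset
1       54   squad
7       37      c4
6       34    wiki
4        7    imdb
Then the sum of column 'lr_x1e4': 132

132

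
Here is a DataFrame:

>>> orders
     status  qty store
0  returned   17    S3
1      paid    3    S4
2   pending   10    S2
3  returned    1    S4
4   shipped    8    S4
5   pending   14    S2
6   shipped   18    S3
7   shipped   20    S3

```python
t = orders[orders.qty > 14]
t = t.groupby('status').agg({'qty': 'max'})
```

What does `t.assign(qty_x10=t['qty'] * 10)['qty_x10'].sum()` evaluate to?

filter rows where qty > 14:
     status  qty store
0  returned   17    S3
6   shipped   18    S3
7   shipped   20    S3
group by status, max of qty:
          qty
status       
returned   17
shipped    20
add column qty_x10 = t['qty'] * 10:
          qty  qty_x10
status                
returned   17      170
shipped    20      200
Taking the sum of column 'qty_x10' gives 370.

370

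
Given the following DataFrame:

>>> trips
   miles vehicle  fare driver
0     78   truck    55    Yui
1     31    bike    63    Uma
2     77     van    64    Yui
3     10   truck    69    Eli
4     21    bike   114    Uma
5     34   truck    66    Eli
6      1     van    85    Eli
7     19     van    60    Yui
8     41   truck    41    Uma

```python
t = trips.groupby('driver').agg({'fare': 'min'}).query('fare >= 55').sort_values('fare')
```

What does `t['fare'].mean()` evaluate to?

group by driver, min of fare:
        fare
driver      
Eli       66
Uma       41
Yui       55
filter rows where fare >= 55:
        fare
driver      
Eli       66
Yui       55
sort by fare:
        fare
driver      
Yui       55
Eli       66

60.5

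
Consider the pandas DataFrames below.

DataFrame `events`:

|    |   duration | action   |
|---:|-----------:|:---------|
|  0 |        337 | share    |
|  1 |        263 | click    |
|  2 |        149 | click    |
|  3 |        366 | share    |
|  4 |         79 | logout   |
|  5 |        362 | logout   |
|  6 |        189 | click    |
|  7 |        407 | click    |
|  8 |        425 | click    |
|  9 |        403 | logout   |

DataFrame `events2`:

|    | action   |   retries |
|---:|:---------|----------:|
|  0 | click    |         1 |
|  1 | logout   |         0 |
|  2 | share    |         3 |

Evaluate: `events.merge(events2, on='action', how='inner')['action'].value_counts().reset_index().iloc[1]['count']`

merge on 'action' (how='inner') → 10 rows:
   duration  action  retries
0       337   share        3
1       263   click        1
2       149   click        1
3       366   share        3
4        79  logout        0
5       362  logout        0
6       189   click        1
7       407   click        1
8       425   click        1
9       403  logout        0
value_counts of action:
action
click     5
logout    3
share     2
Name: count, dtype: int64
reset_index():
   action  count
0   click      5
1  logout      3
2   share      2

3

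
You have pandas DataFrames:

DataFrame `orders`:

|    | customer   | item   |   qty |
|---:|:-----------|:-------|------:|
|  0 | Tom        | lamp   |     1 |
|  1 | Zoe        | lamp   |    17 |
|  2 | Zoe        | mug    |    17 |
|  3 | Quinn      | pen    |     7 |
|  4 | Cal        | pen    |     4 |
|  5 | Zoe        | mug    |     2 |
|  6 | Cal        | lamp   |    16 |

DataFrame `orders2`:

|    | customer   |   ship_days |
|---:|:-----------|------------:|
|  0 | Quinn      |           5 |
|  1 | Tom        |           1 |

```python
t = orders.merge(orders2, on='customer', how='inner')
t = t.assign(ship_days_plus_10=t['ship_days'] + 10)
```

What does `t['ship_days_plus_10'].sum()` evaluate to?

26

merge on 'customer' (how='inner') → 2 rows:
  customer  item  qty  ship_days
0      Tom  lamp    1          1
1    Quinn   pen    7          5
add column ship_days_plus_10 = t['ship_days'] + 10:
  customer  item  qty  ship_days  ship_days_plus_10
0      Tom  lamp    1          1                 11
1    Quinn   pen    7          5                 15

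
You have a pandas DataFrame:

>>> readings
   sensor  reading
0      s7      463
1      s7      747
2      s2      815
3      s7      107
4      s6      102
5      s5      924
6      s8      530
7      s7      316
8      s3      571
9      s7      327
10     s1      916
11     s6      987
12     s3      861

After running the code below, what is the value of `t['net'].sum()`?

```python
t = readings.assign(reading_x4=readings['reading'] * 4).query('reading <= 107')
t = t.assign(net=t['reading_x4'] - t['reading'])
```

add column reading_x4 = readings['reading'] * 4:
   sensor  reading  reading_x4
0      s7      463        1852
1      s7      747        2988
2      s2      815        3260
3      s7      107         428
4      s6      102         408
5      s5      924        3696
6      s8      530        2120
7      s7      316        1264
8      s3      571        2284
9      s7      327        1308
10     s1      916        3664
11     s6      987        3948
12     s3      861        3444
filter rows where reading <= 107:
  sensor  reading  reading_x4
3     s7      107         428
4     s6      102         408
add column net = t['reading_x4'] - t['reading']:
  sensor  reading  reading_x4  net
3     s7      107         428  321
4     s6      102         408  306

627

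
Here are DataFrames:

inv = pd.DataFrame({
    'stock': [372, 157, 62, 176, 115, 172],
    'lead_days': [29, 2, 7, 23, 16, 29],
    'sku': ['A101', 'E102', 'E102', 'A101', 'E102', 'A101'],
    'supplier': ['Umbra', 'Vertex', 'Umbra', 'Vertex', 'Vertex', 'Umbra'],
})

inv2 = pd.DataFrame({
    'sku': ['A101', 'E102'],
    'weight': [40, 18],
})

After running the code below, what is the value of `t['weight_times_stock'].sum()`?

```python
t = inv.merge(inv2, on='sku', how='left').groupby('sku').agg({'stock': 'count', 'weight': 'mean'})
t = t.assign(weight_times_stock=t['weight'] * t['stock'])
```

merge on 'sku' (how='left') → 6 rows:
   stock  lead_days   sku supplier  weight
0    372         29  A101    Umbra      40
1    157          2  E102   Vertex      18
2     62          7  E102    Umbra      18
3    176         23  A101   Vertex      40
4    115         16  E102   Vertex      18
5    172         29  A101    Umbra      40
group by sku: count(stock), mean(weight):
      stock  weight
sku                
A101      3    40.0
E102      3    18.0
add column weight_times_stock = t['weight'] * t['stock']:
      stock  weight  weight_times_stock
sku                                    
A101      3    40.0               120.0
E102      3    18.0                54.0

174.0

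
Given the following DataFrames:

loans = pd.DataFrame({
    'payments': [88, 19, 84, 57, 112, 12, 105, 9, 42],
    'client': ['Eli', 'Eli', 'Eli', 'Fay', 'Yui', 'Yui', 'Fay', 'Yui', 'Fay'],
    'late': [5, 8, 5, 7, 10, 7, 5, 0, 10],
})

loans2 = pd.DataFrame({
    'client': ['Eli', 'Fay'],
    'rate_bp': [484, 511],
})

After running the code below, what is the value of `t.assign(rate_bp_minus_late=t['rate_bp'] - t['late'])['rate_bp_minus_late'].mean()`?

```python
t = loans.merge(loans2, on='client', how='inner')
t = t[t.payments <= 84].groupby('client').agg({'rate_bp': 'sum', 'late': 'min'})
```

merge on 'client' (how='inner') → 6 rows:
   payments client  late  rate_bp
0        88    Eli     5      484
1        19    Eli     8      484
2        84    Eli     5      484
3        57    Fay     7      511
4       105    Fay     5      511
5        42    Fay    10      511
filter rows where payments <= 84:
   payments client  late  rate_bp
1        19    Eli     8      484
2        84    Eli     5      484
3        57    Fay     7      511
5        42    Fay    10      511
group by client: sum(rate_bp), min(late):
        rate_bp  late
client               
Eli         968     5
Fay        1022     7
add column rate_bp_minus_late = t['rate_bp'] - t['late']:
        rate_bp  late  rate_bp_minus_late
client                                   
Eli         968     5                 963
Fay        1022     7                1015
Finally, mean of column 'rate_bp_minus_late' = 989.0.

989.0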